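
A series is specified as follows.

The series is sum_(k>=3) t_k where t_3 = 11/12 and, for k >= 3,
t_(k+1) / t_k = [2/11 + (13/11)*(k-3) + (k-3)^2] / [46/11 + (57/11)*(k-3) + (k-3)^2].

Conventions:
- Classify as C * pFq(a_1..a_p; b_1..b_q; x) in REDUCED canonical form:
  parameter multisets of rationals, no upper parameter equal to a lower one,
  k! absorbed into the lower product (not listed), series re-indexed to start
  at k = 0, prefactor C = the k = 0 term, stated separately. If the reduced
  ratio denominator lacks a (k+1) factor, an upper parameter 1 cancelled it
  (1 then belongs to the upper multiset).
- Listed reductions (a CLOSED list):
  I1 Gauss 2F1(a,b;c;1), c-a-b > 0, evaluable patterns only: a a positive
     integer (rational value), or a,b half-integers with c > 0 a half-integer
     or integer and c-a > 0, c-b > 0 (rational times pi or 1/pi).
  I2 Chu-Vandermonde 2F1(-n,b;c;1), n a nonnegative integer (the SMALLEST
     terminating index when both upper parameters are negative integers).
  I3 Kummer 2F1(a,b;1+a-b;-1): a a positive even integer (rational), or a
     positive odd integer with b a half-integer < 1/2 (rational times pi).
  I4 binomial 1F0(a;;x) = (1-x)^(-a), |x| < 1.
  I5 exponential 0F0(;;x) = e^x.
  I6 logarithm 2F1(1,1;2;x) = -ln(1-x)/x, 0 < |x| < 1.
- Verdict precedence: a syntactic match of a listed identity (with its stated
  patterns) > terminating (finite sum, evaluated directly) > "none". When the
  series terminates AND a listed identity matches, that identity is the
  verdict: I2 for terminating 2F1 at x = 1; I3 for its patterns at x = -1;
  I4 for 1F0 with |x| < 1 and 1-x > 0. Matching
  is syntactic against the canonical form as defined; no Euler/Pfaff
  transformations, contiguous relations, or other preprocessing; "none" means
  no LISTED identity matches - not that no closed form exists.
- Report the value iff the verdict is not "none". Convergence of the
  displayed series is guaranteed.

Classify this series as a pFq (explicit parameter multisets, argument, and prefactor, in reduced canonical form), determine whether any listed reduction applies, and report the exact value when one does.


Canonical form: C = 11/12 times 2F1 with upper {2/11, 1}, lower {46/11}, x = 1. Verdict: Gauss's theorem (I1) fires (x = 1: the Gamma ratio telescopes since c-a-b = 3 > 0 and a = 1 in Z>0). Sum: 35/36.

Key step: t_0 = 11/12 here, and factor the ratio over Q (C = 11/12, x = 1): negated roots = parameters.
Term ratio: r(k) = 1 * (k+2/11) (k+1) / [(k+46/11) (k+1)] - rational; roots negated = parameters, x = 1, C = 11/12.


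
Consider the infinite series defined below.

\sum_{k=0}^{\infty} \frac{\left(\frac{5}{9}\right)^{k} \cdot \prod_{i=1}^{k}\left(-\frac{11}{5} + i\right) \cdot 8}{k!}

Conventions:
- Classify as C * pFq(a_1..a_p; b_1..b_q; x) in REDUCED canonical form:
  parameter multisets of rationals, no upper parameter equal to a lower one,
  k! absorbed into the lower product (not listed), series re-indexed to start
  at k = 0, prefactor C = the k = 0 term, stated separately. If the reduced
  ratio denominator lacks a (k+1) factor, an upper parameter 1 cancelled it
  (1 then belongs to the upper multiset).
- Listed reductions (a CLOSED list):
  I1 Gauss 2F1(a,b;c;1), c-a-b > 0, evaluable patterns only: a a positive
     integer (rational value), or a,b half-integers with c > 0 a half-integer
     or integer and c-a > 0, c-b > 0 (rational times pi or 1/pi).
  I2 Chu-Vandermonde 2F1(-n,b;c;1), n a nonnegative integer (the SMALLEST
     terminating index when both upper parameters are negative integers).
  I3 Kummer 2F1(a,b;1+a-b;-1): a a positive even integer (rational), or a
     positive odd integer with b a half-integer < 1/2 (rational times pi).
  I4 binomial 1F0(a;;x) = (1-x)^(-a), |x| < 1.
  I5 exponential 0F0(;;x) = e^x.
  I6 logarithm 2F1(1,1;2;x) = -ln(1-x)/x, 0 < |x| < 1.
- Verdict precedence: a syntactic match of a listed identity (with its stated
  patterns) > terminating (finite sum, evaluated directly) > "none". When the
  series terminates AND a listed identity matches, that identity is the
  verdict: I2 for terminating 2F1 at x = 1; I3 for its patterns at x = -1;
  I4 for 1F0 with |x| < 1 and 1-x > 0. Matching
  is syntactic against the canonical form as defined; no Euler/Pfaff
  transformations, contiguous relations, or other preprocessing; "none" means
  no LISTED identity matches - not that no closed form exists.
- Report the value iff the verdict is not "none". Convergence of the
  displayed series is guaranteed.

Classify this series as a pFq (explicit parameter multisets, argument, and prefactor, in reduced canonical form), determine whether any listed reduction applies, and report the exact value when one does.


Prefactor 8, argument \frac{5}{9}: 1F0 with upper {-\frac{6}{5}} over lower {-}. Verdict at x = \frac{5}{9}: binomial (I4) matches (the 1F0 binomial series: exponent 6/5, x = \frac{5}{9}). Value: 8 \cdot \left(\frac{4}{9}\right)^{\frac{6}{5}}.

Key observation: t_0 being 8, the running product (prefactor 8) telescopes to a rising factorial.
Term ratio: r(k) = \frac{5}{9} * (k-\frac{6}{5}) / [(k+1)] - rational; roots negated = parameters, x = \frac{5}{9}, C = 8.


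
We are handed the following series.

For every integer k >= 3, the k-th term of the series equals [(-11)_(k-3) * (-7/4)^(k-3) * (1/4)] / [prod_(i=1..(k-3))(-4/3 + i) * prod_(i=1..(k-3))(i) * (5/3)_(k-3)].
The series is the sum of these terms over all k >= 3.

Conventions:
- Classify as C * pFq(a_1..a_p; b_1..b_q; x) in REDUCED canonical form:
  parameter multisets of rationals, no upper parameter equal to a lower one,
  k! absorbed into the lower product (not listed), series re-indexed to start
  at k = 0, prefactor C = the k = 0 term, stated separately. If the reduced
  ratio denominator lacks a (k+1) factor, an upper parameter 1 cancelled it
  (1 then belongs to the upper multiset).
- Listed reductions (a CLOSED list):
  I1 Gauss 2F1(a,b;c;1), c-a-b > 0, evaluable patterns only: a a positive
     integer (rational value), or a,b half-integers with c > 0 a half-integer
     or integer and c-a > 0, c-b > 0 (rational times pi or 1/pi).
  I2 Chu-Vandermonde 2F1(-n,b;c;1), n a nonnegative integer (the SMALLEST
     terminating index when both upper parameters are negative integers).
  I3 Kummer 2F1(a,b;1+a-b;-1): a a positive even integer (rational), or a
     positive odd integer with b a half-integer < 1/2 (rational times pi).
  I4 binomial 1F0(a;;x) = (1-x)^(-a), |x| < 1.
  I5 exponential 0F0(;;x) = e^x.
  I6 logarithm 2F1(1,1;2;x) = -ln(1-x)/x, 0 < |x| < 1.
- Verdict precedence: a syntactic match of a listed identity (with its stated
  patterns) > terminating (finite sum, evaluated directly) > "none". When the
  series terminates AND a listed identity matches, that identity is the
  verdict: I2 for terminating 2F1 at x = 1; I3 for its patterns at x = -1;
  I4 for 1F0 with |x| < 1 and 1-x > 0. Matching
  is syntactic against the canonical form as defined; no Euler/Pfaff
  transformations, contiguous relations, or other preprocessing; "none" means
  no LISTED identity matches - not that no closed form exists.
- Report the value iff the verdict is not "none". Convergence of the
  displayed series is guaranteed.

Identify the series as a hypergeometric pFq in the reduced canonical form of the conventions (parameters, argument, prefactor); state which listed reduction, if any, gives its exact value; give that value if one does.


Structural cue: x = (-7/4) and the lower running product (C = 1/4, x = -7/4) is a rising factorial.
Ratio: r(k) = (-7/4) * (k-11) / [(k-1/3) (k+5/3) (k+1)] - poly over poly, x = (-7/4) from leading terms; C = 1/4 at k = 0.

Reduced: x = -7/4, 1F2, upper = {-11}, lower = {-1/3, 5/3}, C = 1/4. Verdict: terminating - upper -11 stops the sum at k = 11; the 12 terms are added exactly. Hence: -14347566813132330862821466611589/144541120272816286151475200000.


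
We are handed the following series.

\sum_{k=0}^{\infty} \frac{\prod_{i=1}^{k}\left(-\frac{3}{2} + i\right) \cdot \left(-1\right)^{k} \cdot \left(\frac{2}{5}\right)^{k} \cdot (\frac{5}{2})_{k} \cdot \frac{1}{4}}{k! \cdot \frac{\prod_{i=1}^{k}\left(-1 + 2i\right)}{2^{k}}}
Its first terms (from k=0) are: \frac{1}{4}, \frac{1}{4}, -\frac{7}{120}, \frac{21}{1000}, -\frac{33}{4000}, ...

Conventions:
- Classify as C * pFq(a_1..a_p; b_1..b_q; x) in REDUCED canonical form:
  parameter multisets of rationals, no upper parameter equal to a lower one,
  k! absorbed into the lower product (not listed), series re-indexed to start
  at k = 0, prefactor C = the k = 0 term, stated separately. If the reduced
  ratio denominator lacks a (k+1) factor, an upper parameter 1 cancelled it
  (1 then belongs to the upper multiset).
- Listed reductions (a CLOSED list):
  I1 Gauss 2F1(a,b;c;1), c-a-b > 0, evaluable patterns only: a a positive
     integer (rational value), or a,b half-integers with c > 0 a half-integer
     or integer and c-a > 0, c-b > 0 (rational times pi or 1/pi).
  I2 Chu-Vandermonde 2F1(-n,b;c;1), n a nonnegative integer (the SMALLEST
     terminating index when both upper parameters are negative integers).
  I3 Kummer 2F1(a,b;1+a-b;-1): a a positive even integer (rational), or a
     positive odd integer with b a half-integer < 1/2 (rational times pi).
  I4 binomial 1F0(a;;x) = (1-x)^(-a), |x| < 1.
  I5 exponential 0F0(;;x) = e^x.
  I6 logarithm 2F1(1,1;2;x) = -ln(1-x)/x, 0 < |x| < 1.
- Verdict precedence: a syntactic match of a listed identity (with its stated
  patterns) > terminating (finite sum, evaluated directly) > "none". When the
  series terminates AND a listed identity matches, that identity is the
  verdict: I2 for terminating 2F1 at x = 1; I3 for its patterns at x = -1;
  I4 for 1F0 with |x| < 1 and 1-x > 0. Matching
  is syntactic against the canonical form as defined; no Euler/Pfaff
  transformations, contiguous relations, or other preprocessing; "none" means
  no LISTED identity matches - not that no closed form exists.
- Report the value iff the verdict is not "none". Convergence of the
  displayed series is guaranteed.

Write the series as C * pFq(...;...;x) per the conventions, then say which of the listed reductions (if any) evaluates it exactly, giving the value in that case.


At argument -\frac{2}{5}: a 2F1 with upper {-\frac{1}{2}, \frac{5}{2}}, lower {\frac{1}{2}}, scaled by C = \frac{1}{4}. Verdict: none - at argument -\frac{2}{5} the multisets {-\frac{1}{2}, \frac{5}{2}} ; {\frac{1}{2}} match no listed identity.

Structural cue: t_0 being \frac{1}{4}, the running product (prefactor 1/4) telescopes to a rising factorial.
Term ratio: r(k) = -\frac{2}{5} * (k-\frac{1}{2}) (k+\frac{5}{2}) / [(k+\frac{1}{2}) (k+1)] - rational in k, leading ratio -\frac{2}{5}; with t_0 = \frac{1}{4}, classification follows.


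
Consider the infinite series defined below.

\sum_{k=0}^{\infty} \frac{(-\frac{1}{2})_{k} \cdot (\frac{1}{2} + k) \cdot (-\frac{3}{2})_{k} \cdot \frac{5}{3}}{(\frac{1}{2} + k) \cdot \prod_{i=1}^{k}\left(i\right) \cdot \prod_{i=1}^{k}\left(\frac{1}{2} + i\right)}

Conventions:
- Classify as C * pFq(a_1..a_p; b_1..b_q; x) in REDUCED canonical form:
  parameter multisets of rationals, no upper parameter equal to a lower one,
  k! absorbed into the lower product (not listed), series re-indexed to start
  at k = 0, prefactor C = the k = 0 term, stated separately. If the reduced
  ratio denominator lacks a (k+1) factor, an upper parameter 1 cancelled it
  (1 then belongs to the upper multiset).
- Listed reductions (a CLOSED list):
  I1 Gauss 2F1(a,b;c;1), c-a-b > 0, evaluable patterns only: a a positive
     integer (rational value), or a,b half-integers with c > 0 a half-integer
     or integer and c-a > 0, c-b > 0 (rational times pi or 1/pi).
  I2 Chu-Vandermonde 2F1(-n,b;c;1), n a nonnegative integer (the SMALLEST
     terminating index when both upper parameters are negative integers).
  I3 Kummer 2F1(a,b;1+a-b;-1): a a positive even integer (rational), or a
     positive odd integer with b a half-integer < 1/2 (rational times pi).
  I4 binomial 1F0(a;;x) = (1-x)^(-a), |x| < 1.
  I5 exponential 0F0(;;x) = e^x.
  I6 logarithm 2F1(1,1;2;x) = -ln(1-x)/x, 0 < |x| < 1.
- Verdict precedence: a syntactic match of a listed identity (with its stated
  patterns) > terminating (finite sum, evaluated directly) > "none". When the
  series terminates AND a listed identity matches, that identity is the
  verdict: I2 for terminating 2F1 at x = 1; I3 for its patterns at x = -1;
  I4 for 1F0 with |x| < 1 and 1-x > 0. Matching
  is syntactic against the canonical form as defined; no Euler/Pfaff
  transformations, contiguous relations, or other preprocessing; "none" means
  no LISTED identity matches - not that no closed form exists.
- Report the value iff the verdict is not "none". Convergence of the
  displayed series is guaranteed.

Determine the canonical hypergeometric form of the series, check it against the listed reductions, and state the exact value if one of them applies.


First insight: with t_0 = \frac{5}{3}, the product of the first k integers (C = 5/3) is k!.
Consecutive-term ratio: r(k) = 1 * (k-\frac{3}{2}) (k-\frac{1}{2}) / [(k+\frac{3}{2}) (k+1)] ; factor over Q: parameters, x = 1, and C = \frac{5}{3}.

x = 1 here; the reduced form reads 2F1, upper {-\frac{3}{2}, -\frac{1}{2}}, lower {\frac{3}{2}}, C = \frac{5}{3}. Verdict at x = 1: the half-integer Gauss pattern (I1) matches (x = 1; upper {-\frac{3}{2}, -\frac{1}{2}} half-integers, c = \frac{3}{2} in the evaluable pattern). Value: \frac{25}{32} \cdot \pi.


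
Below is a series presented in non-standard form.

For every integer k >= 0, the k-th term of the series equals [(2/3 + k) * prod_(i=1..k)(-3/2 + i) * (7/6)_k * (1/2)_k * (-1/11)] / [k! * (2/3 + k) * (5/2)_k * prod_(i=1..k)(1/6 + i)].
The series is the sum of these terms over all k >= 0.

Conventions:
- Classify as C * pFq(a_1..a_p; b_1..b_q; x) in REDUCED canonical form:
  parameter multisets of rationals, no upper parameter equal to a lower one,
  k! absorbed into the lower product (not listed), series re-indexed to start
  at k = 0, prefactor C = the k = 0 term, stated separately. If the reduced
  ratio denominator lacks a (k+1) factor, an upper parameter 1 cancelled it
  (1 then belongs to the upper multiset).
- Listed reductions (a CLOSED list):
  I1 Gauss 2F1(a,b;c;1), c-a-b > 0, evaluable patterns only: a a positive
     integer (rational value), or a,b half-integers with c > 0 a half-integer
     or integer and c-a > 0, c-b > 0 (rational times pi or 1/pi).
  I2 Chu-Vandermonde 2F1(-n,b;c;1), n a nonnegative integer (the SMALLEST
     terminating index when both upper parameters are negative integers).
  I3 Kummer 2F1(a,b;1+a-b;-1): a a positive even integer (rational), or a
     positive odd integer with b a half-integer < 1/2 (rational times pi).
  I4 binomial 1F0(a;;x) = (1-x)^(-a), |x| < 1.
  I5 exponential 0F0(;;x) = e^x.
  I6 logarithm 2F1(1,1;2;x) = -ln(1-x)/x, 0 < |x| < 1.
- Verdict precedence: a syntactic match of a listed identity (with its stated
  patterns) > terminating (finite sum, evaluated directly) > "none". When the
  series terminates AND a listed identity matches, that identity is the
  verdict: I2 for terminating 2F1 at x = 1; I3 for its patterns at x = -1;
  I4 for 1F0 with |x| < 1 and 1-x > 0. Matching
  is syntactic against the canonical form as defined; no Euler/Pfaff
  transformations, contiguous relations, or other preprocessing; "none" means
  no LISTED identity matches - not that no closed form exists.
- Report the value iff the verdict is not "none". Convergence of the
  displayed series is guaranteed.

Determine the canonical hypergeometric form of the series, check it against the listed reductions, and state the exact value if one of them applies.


Key step: from the first term -1/11: the running product (C = -1/11, x = 1) telescopes to a rising factorial.
Step ratio: r(k) = 1 * (k-1/2) (k+1/2) / [(k+5/2) (k+1)] ; factor over Q: parameters, x = 1, and C = -1/11.

Classification (C = -1/11): 2F1 with upper {-1/2, 1/2}, lower {5/2}, argument x = 1. Verdict at x = 1: Gauss (I1, half-integer pattern) matches (x = 1; upper {-1/2, 1/2} half-integers, c = 5/2 in the evaluable pattern). Its exact value is (-9/352) * pi.


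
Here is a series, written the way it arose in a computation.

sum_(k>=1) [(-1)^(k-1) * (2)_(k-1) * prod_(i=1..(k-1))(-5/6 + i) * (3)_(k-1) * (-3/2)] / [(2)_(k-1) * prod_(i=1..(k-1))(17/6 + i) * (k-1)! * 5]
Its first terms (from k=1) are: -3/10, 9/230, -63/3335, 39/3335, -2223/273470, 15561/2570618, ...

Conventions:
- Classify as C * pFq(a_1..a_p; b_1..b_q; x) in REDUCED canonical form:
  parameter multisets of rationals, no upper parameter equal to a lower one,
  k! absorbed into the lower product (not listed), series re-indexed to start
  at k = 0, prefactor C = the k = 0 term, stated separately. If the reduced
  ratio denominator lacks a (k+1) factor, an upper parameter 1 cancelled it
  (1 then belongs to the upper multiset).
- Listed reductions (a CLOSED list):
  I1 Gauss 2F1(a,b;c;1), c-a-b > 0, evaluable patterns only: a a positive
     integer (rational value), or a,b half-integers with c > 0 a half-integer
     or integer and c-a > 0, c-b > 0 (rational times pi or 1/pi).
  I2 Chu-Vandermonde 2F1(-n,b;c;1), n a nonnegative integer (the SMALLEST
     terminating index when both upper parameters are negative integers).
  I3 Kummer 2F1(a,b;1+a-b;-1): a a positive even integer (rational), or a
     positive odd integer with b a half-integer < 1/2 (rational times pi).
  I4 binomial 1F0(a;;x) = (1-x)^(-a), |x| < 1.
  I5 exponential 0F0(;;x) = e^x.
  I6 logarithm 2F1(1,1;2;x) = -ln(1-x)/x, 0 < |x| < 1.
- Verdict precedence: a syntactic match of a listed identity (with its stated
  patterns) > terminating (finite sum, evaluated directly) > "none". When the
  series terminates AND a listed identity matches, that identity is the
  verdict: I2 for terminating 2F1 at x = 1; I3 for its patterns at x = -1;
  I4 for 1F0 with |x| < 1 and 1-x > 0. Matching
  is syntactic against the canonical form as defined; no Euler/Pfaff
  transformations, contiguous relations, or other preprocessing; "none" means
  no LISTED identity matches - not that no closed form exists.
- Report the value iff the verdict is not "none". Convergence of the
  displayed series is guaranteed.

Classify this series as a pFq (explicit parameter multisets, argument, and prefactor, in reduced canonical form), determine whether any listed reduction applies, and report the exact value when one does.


Classification (C = -3/10): 2F1 with upper {1/6, 3}, lower {23/6}, argument x = -1. Verdict: none. A 2F1 with upper {1/6, 3} fits none of I1-I6 at x = -1; the sum runs forever.

The tell: x = (-1) and the constant factors (C = -3/10, x = -1) combine into one prefactor.
Term ratio: r(k) = (-1) * (k+1/6) (k+3) / [(k+23/6) (k+1)] - rational in k. x = (-1); t_0 = -3/10; negate the roots.


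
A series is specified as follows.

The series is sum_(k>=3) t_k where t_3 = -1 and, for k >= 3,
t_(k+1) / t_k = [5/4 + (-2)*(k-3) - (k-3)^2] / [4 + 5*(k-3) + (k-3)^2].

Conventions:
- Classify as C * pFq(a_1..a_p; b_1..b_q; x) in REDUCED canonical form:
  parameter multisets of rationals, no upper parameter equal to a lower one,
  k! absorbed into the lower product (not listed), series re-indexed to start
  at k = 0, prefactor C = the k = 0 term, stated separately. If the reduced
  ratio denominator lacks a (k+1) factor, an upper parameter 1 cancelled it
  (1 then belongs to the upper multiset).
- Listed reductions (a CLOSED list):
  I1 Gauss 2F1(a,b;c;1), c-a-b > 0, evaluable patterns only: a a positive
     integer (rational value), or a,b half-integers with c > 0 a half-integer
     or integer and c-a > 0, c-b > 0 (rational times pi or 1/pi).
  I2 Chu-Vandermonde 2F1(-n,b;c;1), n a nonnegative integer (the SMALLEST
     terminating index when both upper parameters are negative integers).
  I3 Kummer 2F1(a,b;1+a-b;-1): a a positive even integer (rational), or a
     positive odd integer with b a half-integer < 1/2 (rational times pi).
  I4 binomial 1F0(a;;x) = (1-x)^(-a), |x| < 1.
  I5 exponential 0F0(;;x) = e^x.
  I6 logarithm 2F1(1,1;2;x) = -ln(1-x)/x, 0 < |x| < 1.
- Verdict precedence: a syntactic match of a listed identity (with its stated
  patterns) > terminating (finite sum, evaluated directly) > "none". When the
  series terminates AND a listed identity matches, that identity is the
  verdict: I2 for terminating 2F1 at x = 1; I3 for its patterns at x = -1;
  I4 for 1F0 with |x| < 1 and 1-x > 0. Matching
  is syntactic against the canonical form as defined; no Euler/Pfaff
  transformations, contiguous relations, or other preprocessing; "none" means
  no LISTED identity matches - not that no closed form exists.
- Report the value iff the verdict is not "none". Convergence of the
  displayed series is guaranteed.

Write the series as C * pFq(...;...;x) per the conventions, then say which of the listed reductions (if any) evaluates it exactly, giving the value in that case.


Canonical form: C = -1 times 2F1 with upper {-1/2, 5/2}, lower {4}, x = -1. Verdict: none - this 2F1 at x = -1 matches no listed pattern, and upper {-1/2, 5/2} holds no stopper.

Key observation: t_0 being -1, roots of the ratio polynomials (prefactor -1) are the negated parameters.
Consecutive-term ratio: r(k) = (-1) * (k-1/2) (k+5/2) / [(k+4) (k+1)] - poly over poly, x = (-1) from leading terms; C = -1 at k = 0.


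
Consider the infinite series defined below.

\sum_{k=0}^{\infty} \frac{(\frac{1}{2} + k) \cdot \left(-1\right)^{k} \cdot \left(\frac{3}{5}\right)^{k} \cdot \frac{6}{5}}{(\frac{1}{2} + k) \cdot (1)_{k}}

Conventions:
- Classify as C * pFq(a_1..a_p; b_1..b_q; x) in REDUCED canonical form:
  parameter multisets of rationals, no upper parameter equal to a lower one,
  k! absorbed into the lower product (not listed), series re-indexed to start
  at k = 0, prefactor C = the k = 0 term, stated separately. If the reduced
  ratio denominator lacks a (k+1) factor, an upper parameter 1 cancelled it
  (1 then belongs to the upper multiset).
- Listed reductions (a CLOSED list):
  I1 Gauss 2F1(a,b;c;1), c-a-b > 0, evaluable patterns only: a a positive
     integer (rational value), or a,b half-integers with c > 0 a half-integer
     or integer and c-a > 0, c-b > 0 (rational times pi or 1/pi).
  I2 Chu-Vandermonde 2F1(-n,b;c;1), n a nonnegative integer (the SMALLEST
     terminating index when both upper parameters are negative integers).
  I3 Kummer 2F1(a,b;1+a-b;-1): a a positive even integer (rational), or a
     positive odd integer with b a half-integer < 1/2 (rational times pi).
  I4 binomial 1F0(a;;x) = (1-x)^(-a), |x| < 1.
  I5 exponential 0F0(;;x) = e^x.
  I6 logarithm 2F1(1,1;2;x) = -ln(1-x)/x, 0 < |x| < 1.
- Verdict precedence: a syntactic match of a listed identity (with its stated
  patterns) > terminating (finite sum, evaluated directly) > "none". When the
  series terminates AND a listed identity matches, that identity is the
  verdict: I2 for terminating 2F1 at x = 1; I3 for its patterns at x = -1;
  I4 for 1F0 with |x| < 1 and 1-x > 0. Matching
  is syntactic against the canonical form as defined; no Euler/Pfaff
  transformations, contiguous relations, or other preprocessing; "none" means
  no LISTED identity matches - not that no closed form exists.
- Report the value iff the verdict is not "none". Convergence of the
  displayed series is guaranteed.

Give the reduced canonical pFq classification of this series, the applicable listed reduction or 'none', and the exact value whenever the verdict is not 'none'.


Key observation: from the first term \frac{6}{5}: (1)_k (prefactor 6/5) is k! itself.
Adjacent-term ratio: r(k) = -\frac{3}{5} * 1 / [(k+1)] - rational in k, leading ratio -\frac{3}{5}; with t_0 = \frac{6}{5}, classification follows.

Classification (C = \frac{6}{5}): 0F0 with upper {-}, lower {-}, argument x = -\frac{3}{5}. Verdict: this is the I5 exponential reduction (the 0F0 exponential series at x = -\frac{3}{5}). Exact value: \frac{6}{5} \cdot e^{-\frac{3}{5}}.


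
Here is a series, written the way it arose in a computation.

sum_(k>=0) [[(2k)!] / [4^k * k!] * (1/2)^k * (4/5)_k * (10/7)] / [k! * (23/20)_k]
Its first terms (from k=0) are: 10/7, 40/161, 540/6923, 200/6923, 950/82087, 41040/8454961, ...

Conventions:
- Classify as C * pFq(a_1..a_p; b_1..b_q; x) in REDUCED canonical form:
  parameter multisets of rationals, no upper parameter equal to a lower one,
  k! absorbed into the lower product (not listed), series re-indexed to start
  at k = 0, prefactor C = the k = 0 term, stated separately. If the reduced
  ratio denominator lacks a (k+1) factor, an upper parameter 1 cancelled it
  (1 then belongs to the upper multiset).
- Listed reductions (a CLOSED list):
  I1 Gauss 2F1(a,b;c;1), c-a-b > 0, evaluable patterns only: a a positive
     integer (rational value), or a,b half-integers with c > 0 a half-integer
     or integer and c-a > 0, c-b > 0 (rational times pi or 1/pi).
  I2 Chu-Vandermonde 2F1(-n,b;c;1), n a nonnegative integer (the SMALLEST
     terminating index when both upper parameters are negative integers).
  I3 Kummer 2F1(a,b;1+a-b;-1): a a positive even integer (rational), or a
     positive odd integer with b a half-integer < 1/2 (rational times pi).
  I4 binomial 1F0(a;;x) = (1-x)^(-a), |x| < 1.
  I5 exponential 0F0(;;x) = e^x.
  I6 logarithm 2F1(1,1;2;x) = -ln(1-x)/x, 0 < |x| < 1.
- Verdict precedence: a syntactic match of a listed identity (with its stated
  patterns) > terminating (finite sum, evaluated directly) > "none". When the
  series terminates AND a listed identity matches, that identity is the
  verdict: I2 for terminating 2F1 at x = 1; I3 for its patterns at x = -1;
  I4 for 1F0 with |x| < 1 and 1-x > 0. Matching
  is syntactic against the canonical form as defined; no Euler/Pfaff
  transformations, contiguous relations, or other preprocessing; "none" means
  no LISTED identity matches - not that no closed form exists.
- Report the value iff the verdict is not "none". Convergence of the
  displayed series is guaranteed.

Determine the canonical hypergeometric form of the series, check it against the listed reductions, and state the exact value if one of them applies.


First insight: t_0 being 10/7, the (2k)!/(4^k k!) block (prefactor 10/7) is the Pochhammer (1/2)_k.
Step ratio: r(k) = (1/2) * (k+1/2) (k+4/5) / [(k+23/20) (k+1)] - rational in k, leading ratio (1/2); with t_0 = 10/7, classification follows.

The series (x = 1/2) is 2F1: upper {1/2, 4/5}, lower {23/20}, prefactor 10/7. Verdict: none. No listed pattern accepts 2F1(1/2, 4/5; 23/20; 1/2).


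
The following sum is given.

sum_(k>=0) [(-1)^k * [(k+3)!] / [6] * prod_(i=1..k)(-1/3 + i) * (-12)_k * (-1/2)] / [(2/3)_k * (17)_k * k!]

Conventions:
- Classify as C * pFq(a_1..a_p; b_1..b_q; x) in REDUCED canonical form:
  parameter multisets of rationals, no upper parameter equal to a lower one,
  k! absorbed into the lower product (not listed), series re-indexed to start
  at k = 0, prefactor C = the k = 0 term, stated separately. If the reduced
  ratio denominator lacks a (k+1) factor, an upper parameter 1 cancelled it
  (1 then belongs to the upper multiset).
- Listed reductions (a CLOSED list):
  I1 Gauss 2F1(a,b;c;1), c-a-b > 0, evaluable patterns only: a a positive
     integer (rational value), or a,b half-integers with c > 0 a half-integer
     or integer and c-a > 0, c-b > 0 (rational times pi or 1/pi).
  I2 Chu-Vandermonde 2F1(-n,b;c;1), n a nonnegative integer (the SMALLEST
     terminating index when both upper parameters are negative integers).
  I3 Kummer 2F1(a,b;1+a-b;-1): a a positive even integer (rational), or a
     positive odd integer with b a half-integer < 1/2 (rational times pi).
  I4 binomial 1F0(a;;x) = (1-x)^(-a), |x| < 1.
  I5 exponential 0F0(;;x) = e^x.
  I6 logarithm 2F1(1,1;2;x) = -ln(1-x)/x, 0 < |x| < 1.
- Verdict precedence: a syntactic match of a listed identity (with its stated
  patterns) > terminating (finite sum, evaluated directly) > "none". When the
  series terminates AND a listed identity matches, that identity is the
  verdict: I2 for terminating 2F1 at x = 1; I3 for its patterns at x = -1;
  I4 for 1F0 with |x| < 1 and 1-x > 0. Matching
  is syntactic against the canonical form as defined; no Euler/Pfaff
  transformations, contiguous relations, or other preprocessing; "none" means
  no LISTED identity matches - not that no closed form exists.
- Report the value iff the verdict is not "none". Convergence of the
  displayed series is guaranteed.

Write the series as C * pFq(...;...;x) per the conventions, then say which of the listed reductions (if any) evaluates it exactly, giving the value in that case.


Prefactor -1/2, argument -1: 2F1 with upper {-12, 4} over lower {17}. Verdict: Kummer (I3) applies (x = -1; c = 17 equals 1+a-b for upper {-12, 4}: listed pattern). Value: -10.

Structural cue: x = (-1) and the factorial ratio (prefactor -1/2) (k+a-1)!/(a-1)! is a rising factorial (a)_k.
Consecutive-term ratio: r(k) = (-1) * (k-12) (k+4) / [(k+17) (k+1)] - poly over poly, x = (-1) from leading terms; C = -1/2 at k = 0.


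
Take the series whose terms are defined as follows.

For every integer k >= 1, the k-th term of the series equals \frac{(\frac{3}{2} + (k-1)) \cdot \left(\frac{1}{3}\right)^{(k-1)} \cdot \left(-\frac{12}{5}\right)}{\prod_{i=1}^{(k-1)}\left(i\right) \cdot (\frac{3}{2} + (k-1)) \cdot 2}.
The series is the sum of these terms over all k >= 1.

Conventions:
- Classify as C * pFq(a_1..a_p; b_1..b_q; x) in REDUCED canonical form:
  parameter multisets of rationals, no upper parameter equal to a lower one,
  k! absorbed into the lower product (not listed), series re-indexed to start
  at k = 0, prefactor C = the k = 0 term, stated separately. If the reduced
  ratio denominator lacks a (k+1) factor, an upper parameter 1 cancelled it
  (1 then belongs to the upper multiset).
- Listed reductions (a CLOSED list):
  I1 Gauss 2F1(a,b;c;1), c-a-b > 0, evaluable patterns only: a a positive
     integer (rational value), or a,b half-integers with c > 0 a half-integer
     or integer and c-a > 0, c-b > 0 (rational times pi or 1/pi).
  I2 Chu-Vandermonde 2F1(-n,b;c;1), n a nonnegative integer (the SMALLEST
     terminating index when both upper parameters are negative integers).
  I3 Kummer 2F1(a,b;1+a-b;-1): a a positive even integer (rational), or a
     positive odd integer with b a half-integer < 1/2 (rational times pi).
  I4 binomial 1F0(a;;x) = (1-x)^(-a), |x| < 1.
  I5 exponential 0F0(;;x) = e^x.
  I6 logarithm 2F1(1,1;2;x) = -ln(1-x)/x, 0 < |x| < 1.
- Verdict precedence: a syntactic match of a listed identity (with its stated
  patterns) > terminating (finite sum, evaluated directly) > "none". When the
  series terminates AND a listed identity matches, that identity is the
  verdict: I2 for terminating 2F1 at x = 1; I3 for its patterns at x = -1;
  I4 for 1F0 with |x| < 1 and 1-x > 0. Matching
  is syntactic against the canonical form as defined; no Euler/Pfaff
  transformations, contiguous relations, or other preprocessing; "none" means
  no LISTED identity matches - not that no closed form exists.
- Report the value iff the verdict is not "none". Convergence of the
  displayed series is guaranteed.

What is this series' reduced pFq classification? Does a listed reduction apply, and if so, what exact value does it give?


With C = -\frac{6}{5}: the canonical form is 0F0(-; -; \frac{1}{3}). Verdict (x = \frac{1}{3}): exponential (I5) applies (the 0F0 exponential series at x = \frac{1}{3}). Exact value: \left(-\frac{6}{5}\right) \cdot e^{\frac{1}{3}}.

The tell: t_0 = -\frac{6}{5} here, and striking the common factor k + 3/2 reduces the term (C = -6/5).
Step ratio: r(k) = \frac{1}{3} * 1 / [(k+1)] ; factor over Q: parameters, x = \frac{1}{3}, and C = -\frac{6}{5}.


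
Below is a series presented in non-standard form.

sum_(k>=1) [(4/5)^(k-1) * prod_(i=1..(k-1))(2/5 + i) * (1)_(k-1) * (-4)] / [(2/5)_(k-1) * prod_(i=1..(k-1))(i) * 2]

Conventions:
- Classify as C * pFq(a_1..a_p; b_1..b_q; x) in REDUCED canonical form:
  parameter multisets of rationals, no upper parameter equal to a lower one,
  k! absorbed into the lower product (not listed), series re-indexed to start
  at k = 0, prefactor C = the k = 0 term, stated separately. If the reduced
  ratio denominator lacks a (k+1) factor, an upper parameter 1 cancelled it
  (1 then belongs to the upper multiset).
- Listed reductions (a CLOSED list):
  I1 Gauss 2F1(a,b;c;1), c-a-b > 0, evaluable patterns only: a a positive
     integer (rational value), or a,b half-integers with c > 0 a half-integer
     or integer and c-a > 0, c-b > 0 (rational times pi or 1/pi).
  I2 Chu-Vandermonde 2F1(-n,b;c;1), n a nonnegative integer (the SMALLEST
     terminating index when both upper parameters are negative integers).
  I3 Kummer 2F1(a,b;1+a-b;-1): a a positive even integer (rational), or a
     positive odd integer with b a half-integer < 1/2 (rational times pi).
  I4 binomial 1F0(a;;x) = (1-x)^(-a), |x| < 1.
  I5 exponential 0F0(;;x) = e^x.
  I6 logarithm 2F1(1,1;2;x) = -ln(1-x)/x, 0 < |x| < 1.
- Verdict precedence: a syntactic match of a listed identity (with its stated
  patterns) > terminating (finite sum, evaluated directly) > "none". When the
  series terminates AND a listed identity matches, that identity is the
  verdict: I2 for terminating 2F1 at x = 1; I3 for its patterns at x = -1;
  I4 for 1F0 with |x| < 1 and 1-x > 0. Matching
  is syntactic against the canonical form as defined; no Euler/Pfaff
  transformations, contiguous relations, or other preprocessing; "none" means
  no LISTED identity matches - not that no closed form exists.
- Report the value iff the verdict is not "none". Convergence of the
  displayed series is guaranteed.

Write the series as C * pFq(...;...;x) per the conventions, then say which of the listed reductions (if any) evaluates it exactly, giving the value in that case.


x = 4/5 here; the reduced form reads 2F1, upper {1, 7/5}, lower {2/5}, C = -2. Verdict: none. No listed pattern accepts 2F1(1, 7/5; 2/5; 4/5).

The tell: from the first term -2: the product of the first k integers (C = -2, x = 4/5) is k!.
Term ratio: r(k) = (4/5) * (k+1) (k+7/5) / [(k+2/5) (k+1)] - poly over poly, x = (4/5) from leading terms; C = -2 at k = 0.


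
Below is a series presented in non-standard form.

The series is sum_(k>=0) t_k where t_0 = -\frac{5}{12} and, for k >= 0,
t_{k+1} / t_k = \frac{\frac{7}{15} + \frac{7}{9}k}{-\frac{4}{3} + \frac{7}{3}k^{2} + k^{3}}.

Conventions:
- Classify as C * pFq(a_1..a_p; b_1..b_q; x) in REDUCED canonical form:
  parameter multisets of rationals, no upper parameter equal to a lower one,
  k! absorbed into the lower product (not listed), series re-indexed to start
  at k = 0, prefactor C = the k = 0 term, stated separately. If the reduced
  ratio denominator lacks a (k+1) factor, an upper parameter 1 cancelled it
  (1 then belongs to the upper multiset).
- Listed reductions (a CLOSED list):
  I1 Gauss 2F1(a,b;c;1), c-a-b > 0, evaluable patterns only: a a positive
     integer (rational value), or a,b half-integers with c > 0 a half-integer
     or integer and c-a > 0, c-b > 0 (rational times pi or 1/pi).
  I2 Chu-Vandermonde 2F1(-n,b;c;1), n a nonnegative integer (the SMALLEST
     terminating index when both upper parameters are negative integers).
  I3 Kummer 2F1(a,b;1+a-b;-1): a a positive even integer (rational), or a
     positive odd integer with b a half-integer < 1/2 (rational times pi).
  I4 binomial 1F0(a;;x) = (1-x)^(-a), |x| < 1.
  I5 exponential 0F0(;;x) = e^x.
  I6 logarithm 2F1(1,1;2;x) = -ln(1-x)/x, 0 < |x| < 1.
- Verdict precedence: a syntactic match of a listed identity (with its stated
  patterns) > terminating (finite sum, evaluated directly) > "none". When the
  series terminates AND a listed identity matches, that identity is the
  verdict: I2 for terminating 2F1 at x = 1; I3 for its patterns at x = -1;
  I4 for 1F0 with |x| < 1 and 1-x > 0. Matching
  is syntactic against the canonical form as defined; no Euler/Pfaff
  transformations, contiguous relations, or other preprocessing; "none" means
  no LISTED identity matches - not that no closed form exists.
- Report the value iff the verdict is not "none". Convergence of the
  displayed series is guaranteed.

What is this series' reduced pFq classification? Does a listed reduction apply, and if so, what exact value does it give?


Prefactor -\frac{5}{12}, argument \frac{7}{9}: 1F2 with upper {\frac{3}{5}} over lower {-\frac{2}{3}, 2}. Verdict: no listed reduction: x = \frac{7}{9} and upper {\frac{3}{5}} fail every I1-I6 pattern.

Key observation: with t_0 = -\frac{5}{12}, roots of the ratio polynomials (prefactor -5/12) are the negated parameters.
Adjacent-term ratio: r(k) = \frac{7}{9} * (k+\frac{3}{5}) / [(k-\frac{2}{3}) (k+2) (k+1)] - rational; roots negated = parameters, x = \frac{7}{9}, C = -\frac{5}{12}.


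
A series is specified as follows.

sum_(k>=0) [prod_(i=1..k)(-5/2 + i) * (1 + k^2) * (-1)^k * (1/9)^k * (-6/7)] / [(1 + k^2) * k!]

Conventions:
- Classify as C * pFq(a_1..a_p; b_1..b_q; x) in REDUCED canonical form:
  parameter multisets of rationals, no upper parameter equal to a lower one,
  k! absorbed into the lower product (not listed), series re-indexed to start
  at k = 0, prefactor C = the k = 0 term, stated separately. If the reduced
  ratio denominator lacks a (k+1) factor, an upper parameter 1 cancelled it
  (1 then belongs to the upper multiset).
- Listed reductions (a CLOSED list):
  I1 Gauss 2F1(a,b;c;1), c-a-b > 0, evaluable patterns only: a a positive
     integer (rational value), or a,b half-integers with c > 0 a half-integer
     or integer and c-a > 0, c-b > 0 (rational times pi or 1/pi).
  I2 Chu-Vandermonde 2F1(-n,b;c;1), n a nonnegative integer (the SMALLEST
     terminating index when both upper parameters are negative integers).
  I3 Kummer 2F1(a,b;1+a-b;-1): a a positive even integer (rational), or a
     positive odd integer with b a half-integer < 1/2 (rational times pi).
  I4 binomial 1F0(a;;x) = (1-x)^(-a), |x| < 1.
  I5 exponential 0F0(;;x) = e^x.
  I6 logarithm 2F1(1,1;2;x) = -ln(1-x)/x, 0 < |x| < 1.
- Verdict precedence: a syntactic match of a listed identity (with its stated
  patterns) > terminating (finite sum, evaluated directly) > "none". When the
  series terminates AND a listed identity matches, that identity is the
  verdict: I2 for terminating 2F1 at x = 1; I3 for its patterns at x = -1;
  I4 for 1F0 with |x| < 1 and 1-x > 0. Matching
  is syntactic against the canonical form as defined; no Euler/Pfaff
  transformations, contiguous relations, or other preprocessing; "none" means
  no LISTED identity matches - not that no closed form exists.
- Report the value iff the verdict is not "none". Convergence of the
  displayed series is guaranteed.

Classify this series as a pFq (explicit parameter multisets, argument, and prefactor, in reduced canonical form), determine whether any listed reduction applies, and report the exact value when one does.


Canonical form: C = -6/7 times 1F0 with upper {-3/2}, lower {-}, x = -1/9. Verdict: binomial (I4) applies (the 1F0 binomial series: exponent 3/2, x = -1/9). Its exact value is (-6/7) * (10/9)^(3/2).

First insight: t_0 = -6/7 here, and k^2 + 1 divides numerator and denominator alike; C = -6/7 after cancelling.
Adjacent-term ratio: r(k) = (-1/9) * (k-3/2) / [(k+1)] - rational in k. x = (-1/9); t_0 = -6/7; negate the roots.


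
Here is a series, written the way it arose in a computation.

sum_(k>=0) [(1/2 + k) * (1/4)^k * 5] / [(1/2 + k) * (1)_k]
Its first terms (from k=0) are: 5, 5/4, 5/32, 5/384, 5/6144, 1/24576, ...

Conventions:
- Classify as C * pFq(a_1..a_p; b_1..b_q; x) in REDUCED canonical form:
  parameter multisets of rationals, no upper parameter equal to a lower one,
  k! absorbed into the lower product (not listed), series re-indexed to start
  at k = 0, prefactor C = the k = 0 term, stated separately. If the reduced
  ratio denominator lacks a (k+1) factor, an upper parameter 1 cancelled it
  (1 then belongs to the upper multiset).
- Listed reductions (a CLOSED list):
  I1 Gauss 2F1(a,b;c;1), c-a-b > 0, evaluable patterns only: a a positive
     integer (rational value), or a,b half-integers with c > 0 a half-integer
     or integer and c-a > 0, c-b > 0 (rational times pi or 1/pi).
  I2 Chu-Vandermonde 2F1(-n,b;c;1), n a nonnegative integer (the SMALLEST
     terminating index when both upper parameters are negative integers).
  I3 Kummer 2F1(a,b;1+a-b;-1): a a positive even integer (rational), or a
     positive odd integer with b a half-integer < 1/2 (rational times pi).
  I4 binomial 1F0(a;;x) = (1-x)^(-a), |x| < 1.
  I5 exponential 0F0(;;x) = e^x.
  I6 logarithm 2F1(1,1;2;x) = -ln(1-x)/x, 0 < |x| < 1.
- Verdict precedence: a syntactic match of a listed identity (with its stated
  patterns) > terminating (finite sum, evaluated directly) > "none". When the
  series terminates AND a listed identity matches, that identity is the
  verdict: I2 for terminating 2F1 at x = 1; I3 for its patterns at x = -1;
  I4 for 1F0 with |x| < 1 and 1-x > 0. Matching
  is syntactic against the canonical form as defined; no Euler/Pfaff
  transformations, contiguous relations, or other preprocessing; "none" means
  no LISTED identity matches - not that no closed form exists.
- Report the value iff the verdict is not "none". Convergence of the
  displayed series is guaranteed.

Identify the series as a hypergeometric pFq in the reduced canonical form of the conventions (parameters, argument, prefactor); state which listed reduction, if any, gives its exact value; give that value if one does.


The series (x = 1/4) is 0F0: upper {-}, lower {-}, prefactor 5. Verdict: this is the exponential series (I5) (the 0F0 exponential series at x = 1/4). Exact value: 5 * e^(1/4).

First insight: with t_0 = 5, striking the common factor k + 1/2 reduces the term (C = 5).
Consecutive-term ratio: r(k) = (1/4) * 1 / [(k+1)] - rational in k, leading ratio (1/4); with t_0 = 5, classification follows.
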